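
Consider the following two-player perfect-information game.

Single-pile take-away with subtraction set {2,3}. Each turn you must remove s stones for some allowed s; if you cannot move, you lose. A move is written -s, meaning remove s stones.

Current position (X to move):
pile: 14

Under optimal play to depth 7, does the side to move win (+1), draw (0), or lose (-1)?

ply 1, X at 14 | -2=-1→12; -3=+1→11*
ply 2, O at 11 | -2=-1→9*; -3=-1→8
ply 3, X at 9 | -2=-1→7; -3=+1→6*
ply 4, O at 6 | -2=-1→4*; -3=-1→3
ply 5, X at 4 | -2=-1→2; -3=+1→1*
ply 6: 1 is terminal -1 (O); from 14 depth 7

value(14, X) = +1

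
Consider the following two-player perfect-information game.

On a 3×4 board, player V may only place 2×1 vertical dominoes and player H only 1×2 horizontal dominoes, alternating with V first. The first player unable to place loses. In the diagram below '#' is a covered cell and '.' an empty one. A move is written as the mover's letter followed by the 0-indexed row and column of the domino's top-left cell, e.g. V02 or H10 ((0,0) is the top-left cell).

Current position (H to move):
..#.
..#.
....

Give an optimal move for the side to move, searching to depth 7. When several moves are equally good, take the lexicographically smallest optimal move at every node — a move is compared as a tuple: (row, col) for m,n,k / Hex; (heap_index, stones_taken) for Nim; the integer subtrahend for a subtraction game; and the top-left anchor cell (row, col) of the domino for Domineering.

ply 1, H at ..#./..#./.... | H00=-1→###./..#./....; H10=+1→..#./###./....*; H20=-1→..#./..#./##..; H21=-1→..#./..#./.##.; H22=-1→..#./..#./..##
ply 2, V at ..#./###./.... | V03=-1→..##/####/....*; V13=-1→..#./####/...#
ply 3, H at ..##/####/.... | H00=+1→####/####/....*; H20=+1→..##/####/##..; H21=+1→..##/####/.##.; H22=+1→..##/####/..##
ply 4: ####/####/.... is terminal -1 (V); from ..#./..#./.... depth 7

H's best at [..#./..#./....]: H10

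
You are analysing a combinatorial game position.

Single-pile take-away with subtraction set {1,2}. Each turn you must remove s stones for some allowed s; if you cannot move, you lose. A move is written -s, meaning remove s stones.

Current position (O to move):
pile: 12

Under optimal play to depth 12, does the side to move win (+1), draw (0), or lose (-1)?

value(12, O) = -1

[12] O move#1: -1:-1/11*, -2:-1/10
[11] X move#2: -1:-1/10, -2:+1/9*
[9] O move#3: -1:-1/8*, -2:-1/7
[8] X move#4: -1:-1/7, -2:+1/6*
[6] O move#5: -1:-1/5*, -2:-1/4
[5] X move#6: -1:-1/4, -2:+1/3*
[3] O move#7: -1:-1/2*, -2:-1/1
[2] X move#8: -1:-1/1, -2:+1/0*
[0] end (terminal -1, O#9); searched 12 to 12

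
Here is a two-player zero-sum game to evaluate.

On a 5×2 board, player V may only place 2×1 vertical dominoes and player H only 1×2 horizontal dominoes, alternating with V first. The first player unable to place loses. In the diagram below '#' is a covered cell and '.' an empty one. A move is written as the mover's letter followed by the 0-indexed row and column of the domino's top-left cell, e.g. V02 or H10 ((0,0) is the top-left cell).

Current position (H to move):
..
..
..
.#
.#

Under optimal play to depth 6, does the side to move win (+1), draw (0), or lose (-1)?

value(../../../.#/.#, H) = +1

[../../../.#/.#] H move#1: H00:-1/##/../../.#/.#, H10:+1/../##/../.#/.#*, H20:-1/../../##/.#/.#
[../##/../.#/.#] V move#2: V20:-1/../##/#./##/.#*, V30:-1/../##/../##/##
[../##/#./##/.#] H move#3: H00:+1/##/##/#./##/.#*
[##/##/#./##/.#] end (terminal -1, V#4); searched ../../../.#/.# to 6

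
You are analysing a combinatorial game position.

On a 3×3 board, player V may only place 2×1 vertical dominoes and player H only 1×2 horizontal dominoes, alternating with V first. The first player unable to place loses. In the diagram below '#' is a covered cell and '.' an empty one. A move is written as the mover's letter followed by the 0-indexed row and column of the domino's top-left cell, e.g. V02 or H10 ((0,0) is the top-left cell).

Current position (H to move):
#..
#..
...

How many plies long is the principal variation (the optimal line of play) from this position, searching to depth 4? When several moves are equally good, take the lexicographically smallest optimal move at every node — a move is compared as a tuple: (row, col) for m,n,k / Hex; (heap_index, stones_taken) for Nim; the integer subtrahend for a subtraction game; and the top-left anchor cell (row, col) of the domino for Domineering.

PV length from [#../#../...]: 1 ply

ply 1, H at #../#../... | H01=-1→###/#../...; H11=+1→#../###/...*; H20=-1→#../#../##.; H21=-1→#../#../.##
ply 2: #../###/... is terminal -1 (V); from #../#../... depth 4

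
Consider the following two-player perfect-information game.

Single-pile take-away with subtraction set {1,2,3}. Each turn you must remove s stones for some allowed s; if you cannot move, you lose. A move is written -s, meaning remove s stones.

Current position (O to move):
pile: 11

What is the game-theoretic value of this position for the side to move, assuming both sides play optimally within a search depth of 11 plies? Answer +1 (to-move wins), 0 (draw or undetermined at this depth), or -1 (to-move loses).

ply 1, O at 11 | -1=-1→10; -2=-1→9; -3=+1→8*
ply 2, X at 8 | -1=-1→7*; -2=-1→6; -3=-1→5
ply 3, O at 7 | -1=-1→6; -2=-1→5; -3=+1→4*
ply 4, X at 4 | -1=-1→3*; -2=-1→2; -3=-1→1
ply 5, O at 3 | -1=-1→2; -2=-1→1; -3=+1→0*
ply 6: 0 is terminal -1 (X); from 11 depth 11

value(11, O) = +1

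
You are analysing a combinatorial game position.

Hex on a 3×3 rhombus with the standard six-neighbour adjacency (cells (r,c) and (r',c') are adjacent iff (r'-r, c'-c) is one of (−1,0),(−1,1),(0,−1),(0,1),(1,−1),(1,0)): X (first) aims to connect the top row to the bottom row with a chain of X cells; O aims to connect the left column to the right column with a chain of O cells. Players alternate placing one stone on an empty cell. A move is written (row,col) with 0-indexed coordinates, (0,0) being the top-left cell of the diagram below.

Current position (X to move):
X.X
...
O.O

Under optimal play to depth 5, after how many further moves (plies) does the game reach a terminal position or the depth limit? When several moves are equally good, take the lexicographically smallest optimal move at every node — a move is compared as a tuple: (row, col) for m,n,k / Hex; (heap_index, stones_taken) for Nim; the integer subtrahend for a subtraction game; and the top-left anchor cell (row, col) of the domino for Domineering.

ply 1, X at X.X/.../O.O | (0,1)=-1→XXX/.../O.O; (1,0)=-1→X.X/X../O.O; (1,1)=-1→X.X/.X./O.O; (1,2)=-1→X.X/..X/O.O; (2,1)=+1→X.X/.../OXO*
ply 2, O at X.X/.../OXO | (0,1)=-1→XOX/.../OXO*; (1,0)=-1→X.X/O../OXO; (1,1)=-1→X.X/.O./OXO; (1,2)=-1→X.X/..O/OXO
ply 3, X at XOX/.../OXO | (1,0)=+1→XOX/X../OXO*; (1,1)=+1→XOX/.X./OXO; (1,2)=+1→XOX/..X/OXO
ply 4, O at XOX/X../OXO | (1,1)=-1→XOX/XO./OXO*; (1,2)=-1→XOX/X.O/OXO
ply 5, X at XOX/XO./OXO | (1,2)=+1→XOX/XOX/OXO*
ply 6: XOX/XOX/OXO is terminal -1 (O); from X.X/.../O.O depth 5

PV length from [X.X/.../O.O]: 5 plies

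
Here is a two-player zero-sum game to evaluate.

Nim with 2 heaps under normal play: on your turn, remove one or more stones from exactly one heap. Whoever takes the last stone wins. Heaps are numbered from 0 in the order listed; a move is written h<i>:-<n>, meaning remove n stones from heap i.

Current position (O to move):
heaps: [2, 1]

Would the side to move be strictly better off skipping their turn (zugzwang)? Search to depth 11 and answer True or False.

zugzwang((2,1), O) = False

ply 1, O at (2,1) | h0:-1=+1→(1,1)*; h0:-2=-1→(0,1); h1:-1=-1→(2,0)
ply 2, X at (1,1) | h0:-1=-1→(0,1)*; h1:-1=-1→(1,0)
ply 3, O at (0,1) | h1:-1=+1→(0,0)*
ply 4: (0,0) is terminal -1 (X); from (2,1) depth 11
suppose O passes — search the same position with X to move:
pass> ply 1, X at (2,1) | h0:-1=+1→(1,1)*; h0:-2=-1→(0,1); h1:-1=-1→(2,0)
pass> ply 2, O at (1,1) | h0:-1=-1→(0,1)*; h1:-1=-1→(1,0)
pass> ply 3, X at (0,1) | h1:-1=+1→(0,0)*
pass> ply 4: (0,0) is terminal -1 (O); from (2,1) depth 11
for O: play +1, pass -1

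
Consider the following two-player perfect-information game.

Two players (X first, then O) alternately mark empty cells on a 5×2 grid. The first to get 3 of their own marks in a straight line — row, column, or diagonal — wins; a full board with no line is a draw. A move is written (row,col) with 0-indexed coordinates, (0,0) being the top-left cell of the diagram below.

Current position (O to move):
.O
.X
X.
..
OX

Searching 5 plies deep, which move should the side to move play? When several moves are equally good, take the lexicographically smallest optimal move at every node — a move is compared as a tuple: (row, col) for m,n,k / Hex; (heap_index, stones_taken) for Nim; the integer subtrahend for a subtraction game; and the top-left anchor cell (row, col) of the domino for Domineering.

O's best at [.O/.X/X./../OX]: (0,0)

ply 1, O at .O/.X/X./../OX | (0,0)=+0→OO/.X/X./../OX*; (1,0)=+0→.O/OX/X./../OX; (2,1)=-1→.O/.X/XO/../OX; (3,0)=+0→.O/.X/X./O./OX; (3,1)=-1→.O/.X/X./.O/OX
ply 2, X at OO/.X/X./../OX | (1,0)=+0→OO/XX/X./../OX*; (2,1)=+0→OO/.X/XX/../OX; (3,0)=+0→OO/.X/X./X./OX; (3,1)=+0→OO/.X/X./.X/OX
ply 3, O at OO/XX/X./../OX | (2,1)=-1→OO/XX/XO/../OX; (3,0)=+0→OO/XX/X./O./OX*; (3,1)=-1→OO/XX/X./.O/OX
ply 4, X at OO/XX/X./O./OX | (2,1)=+0→OO/XX/XX/O./OX*; (3,1)=+0→OO/XX/X./OX/OX
ply 5, O at OO/XX/XX/O./OX | (3,1)=+0→OO/XX/XX/OO/OX*
ply 6: OO/XX/XX/OO/OX is terminal +0 (X); from .O/.X/X./../OX depth 5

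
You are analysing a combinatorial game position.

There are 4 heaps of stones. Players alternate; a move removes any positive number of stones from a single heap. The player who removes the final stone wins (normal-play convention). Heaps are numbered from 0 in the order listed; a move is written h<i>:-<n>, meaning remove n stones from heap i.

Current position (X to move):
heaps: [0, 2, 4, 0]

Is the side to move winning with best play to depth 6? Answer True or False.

X winning at [(0,2,4,0)]: True

ply 1, X at (0,2,4,0) | h1:-1=-1→(0,1,4,0); h1:-2=-1→(0,0,4,0); h2:-1=-1→(0,2,3,0); h2:-2=+1→(0,2,2,0)*; h2:-3=-1→(0,2,1,0); h2:-4=-1→(0,2,0,0)
ply 2, O at (0,2,2,0) | h1:-1=-1→(0,1,2,0)*; h1:-2=-1→(0,0,2,0); h2:-1=-1→(0,2,1,0); h2:-2=-1→(0,2,0,0)
ply 3, X at (0,1,2,0) | h1:-1=-1→(0,0,2,0); h2:-1=+1→(0,1,1,0)*; h2:-2=-1→(0,1,0,0)
ply 4, O at (0,1,1,0) | h1:-1=-1→(0,0,1,0)*; h2:-1=-1→(0,1,0,0)
ply 5, X at (0,0,1,0) | h2:-1=+1→(0,0,0,0)*
ply 6: (0,0,0,0) is terminal -1 (O); from (0,2,4,0) depth 6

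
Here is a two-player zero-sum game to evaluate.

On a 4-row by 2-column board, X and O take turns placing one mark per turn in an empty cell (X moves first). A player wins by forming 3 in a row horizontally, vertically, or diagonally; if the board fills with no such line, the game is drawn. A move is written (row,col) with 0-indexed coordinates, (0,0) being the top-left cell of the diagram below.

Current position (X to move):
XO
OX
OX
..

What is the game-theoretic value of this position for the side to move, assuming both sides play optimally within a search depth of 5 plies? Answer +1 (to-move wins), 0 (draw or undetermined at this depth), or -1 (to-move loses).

[XO/OX/OX/..] X move#1: (3,0):+0/XO/OX/OX/X., (3,1):+1/XO/OX/OX/.X*
[XO/OX/OX/.X] end (terminal -1, O#2); searched XO/OX/OX/.. to 5

value(XO/OX/OX/.., X) = +1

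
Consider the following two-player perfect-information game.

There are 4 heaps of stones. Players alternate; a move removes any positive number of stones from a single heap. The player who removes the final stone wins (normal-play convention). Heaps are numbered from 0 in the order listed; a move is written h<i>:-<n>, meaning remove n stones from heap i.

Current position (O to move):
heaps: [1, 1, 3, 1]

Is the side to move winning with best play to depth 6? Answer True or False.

[(1,1,3,1)] O move#1: h0:-1:-1/(0,1,3,1), h1:-1:-1/(1,0,3,1), h2:-1:-1/(1,1,2,1), h2:-2:+1/(1,1,1,1)*, h2:-3:-1/(1,1,0,1), h3:-1:-1/(1,1,3,0)
[(1,1,1,1)] X move#2: h0:-1:-1/(0,1,1,1)*, h1:-1:-1/(1,0,1,1), h2:-1:-1/(1,1,0,1), h3:-1:-1/(1,1,1,0)
[(0,1,1,1)] O move#3: h1:-1:+1/(0,0,1,1)*, h2:-1:+1/(0,1,0,1), h3:-1:+1/(0,1,1,0)
[(0,0,1,1)] X move#4: h2:-1:-1/(0,0,0,1)*, h3:-1:-1/(0,0,1,0)
[(0,0,0,1)] O move#5: h3:-1:+1/(0,0,0,0)*
[(0,0,0,0)] end (terminal -1, X#6); searched (1,1,3,1) to 6

O winning at [(1,1,3,1)]: True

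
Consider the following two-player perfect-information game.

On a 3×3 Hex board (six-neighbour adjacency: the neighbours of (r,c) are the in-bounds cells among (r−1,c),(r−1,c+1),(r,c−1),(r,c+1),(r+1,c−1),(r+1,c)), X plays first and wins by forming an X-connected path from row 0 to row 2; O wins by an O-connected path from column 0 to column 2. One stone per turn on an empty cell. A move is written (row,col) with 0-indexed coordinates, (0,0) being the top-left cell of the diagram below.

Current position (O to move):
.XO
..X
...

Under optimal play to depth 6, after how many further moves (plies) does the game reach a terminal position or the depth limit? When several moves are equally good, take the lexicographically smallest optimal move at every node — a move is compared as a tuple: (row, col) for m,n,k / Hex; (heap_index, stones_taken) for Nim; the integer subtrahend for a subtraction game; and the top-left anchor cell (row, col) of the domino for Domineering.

PV length from [.XO/..X/...]: 3 plies

ply 1, O at .XO/..X/... | (0,0)=-1→OXO/..X/...; (1,0)=-1→.XO/O.X/...; (1,1)=+1→.XO/.OX/...*; (2,0)=-1→.XO/..X/O..; (2,1)=-1→.XO/..X/.O.; (2,2)=-1→.XO/..X/..O
ply 2, X at .XO/.OX/... | (0,0)=-1→XXO/.OX/...*; (1,0)=-1→.XO/XOX/...; (2,0)=-1→.XO/.OX/X..; (2,1)=-1→.XO/.OX/.X.; (2,2)=-1→.XO/.OX/..X
ply 3, O at XXO/.OX/... | (1,0)=+1→XXO/OOX/...*; (2,0)=+1→XXO/.OX/O..; (2,1)=+1→XXO/.OX/.O.; (2,2)=+1→XXO/.OX/..O
ply 4: XXO/OOX/... is terminal -1 (X); from .XO/..X/... depth 6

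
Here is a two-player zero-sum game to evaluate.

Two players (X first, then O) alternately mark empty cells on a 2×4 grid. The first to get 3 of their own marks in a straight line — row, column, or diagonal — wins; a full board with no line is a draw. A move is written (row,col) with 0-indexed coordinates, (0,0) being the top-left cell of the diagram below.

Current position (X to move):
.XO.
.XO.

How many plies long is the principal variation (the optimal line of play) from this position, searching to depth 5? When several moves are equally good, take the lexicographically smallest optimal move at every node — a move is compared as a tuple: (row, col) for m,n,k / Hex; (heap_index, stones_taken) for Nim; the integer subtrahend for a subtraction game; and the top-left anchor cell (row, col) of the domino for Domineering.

[.XO./.XO.] X move#1: (0,0):+0/XXO./.XO.*, (0,3):+0/.XOX/.XO., (1,0):+0/.XO./XXO., (1,3):+0/.XO./.XOX
[XXO./.XO.] O move#2: (0,3):+0/XXOO/.XO.*, (1,0):+0/XXO./OXO., (1,3):+0/XXO./.XOO
[XXOO/.XO.] X move#3: (1,0):+0/XXOO/XXO.*, (1,3):+0/XXOO/.XOX
[XXOO/XXO.] O move#4: (1,3):+0/XXOO/XXOO*
[XXOO/XXOO] end (terminal +0, X#5); searched .XO./.XO. to 5

PV length from [.XO./.XO.]: 4 plies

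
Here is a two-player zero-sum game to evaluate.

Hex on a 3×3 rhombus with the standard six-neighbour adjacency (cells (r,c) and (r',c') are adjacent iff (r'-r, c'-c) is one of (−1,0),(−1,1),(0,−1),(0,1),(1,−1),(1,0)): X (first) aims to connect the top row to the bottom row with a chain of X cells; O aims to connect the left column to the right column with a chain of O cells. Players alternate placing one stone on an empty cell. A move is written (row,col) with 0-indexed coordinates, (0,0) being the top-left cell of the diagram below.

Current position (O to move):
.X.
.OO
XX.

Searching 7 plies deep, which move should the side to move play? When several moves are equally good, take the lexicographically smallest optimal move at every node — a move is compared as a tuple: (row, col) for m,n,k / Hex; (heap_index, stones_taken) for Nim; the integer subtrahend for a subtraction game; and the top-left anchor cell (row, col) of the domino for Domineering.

O's best at [.X./.OO/XX.]: (1,0)

[.X./.OO/XX.] O move#1: (0,0):-1/OX./.OO/XX., (0,2):-1/.XO/.OO/XX., (1,0):+1/.X./OOO/XX.*, (2,2):-1/.X./.OO/XXO
[.X./OOO/XX.] end (terminal -1, X#2); searched .X./.OO/XX. to 7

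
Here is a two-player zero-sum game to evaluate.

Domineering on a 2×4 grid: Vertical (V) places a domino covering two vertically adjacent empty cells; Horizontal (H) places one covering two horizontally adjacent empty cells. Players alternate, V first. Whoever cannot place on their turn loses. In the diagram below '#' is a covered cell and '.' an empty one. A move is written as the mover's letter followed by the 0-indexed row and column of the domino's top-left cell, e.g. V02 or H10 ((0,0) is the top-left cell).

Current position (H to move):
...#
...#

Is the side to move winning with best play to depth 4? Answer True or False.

p1 H@[...#/...#]: H00[##.#/...#]+1* H01[.###/...#]+1 H10[...#/##.#]+1 H11[...#/.###]+1
p2 V@[##.#/...#]: V02[####/..##]-1*
p3 H@[####/..##]: H10[####/####]+1*
p4 V@[####/####] terminal -1; root [...#/...#] d4

H winning at [...#/...#]: True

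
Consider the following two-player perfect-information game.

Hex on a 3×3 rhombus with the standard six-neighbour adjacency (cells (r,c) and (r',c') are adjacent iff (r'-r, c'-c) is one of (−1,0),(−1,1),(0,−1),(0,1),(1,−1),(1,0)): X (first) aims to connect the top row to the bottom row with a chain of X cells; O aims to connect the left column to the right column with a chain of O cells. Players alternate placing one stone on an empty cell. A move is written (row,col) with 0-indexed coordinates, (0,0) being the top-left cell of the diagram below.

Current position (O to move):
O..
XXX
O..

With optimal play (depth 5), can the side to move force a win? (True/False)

[O../XXX/O..] O move#1: (0,1):-1/OO./XXX/O..*, (0,2):-1/O.O/XXX/O.., (2,1):-1/O../XXX/OO., (2,2):-1/O../XXX/O.O
[OO./XXX/O..] X move#2: (0,2):+1/OOX/XXX/O..*, (2,1):-1/OO./XXX/OX., (2,2):-1/OO./XXX/O.X
[OOX/XXX/O..] O move#3: (2,1):-1/OOX/XXX/OO.*, (2,2):-1/OOX/XXX/O.O
[OOX/XXX/OO.] X move#4: (2,2):+1/OOX/XXX/OOX*
[OOX/XXX/OOX] end (terminal -1, O#5); searched O../XXX/O.. to 5

O winning at [O../XXX/O..]: False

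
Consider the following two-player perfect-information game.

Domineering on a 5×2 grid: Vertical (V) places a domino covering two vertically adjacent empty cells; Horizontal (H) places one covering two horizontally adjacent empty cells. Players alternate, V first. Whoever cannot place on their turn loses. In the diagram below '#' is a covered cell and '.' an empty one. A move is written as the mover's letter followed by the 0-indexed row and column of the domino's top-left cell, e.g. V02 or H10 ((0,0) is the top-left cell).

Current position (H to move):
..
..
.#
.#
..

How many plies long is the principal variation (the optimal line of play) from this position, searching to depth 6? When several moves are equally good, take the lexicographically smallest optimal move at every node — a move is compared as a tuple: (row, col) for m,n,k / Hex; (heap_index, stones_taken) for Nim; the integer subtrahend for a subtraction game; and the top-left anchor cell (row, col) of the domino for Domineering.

ply 1, H at ../../.#/.#/.. | H00=+1→##/../.#/.#/..*; H10=+1→../##/.#/.#/..; H40=-1→../../.#/.#/##
ply 2, V at ##/../.#/.#/.. | V10=-1→##/#./##/.#/..*; V20=-1→##/../##/##/..; V30=-1→##/../.#/##/#.
ply 3, H at ##/#./##/.#/.. | H40=+1→##/#./##/.#/##*
ply 4: ##/#./##/.#/## is terminal -1 (V); from ../../.#/.#/.. depth 6

PV length from [../../.#/.#/..]: 3 plies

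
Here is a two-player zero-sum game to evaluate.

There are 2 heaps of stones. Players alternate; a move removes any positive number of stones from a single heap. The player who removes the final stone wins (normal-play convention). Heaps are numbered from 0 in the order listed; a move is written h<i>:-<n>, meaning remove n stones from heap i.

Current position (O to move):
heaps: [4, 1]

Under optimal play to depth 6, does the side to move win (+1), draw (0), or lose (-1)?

value((4,1), O) = +1

p1 O@[(4,1)]: h0:-1[(3,1)]-1 h0:-2[(2,1)]-1 h0:-3[(1,1)]+1* h0:-4[(0,1)]-1 h1:-1[(4,0)]-1
p2 X@[(1,1)]: h0:-1[(0,1)]-1* h1:-1[(1,0)]-1
p3 O@[(0,1)]: h1:-1[(0,0)]+1*
p4 X@[(0,0)] terminal -1; root [(4,1)] d6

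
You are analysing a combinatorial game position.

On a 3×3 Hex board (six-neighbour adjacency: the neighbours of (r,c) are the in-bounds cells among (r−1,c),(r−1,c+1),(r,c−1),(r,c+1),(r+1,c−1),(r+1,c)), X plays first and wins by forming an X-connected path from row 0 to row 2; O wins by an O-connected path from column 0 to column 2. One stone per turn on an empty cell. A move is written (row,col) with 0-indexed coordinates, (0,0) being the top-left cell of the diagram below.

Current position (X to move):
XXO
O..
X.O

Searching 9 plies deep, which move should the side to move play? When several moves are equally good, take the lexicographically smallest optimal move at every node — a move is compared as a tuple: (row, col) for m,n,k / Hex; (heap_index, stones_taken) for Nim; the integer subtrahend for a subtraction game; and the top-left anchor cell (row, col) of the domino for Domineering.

X's best at [XXO/O../X.O]: (1,1)

ply 1, X at XXO/O../X.O | (1,1)=+1→XXO/OX./X.O*; (1,2)=-1→XXO/O.X/X.O; (2,1)=-1→XXO/O../XXO
ply 2: XXO/OX./X.O is terminal -1 (O); from XXO/O../X.O depth 9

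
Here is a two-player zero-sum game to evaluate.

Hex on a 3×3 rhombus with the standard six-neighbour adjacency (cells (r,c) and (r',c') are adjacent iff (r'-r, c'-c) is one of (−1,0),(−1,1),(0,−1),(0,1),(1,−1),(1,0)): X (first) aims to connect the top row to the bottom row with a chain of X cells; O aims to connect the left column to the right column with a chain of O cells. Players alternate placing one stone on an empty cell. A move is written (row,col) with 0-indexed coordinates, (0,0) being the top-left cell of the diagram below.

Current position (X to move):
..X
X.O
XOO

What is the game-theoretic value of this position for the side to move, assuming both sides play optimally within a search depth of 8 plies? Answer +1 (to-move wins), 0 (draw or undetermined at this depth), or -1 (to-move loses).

[..X/X.O/XOO] X move#1: (0,0):+1/X.X/X.O/XOO*, (0,1):+1/.XX/X.O/XOO, (1,1):+1/..X/XXO/XOO
[X.X/X.O/XOO] end (terminal -1, O#2); searched ..X/X.O/XOO to 8

value(..X/X.O/XOO, X) = +1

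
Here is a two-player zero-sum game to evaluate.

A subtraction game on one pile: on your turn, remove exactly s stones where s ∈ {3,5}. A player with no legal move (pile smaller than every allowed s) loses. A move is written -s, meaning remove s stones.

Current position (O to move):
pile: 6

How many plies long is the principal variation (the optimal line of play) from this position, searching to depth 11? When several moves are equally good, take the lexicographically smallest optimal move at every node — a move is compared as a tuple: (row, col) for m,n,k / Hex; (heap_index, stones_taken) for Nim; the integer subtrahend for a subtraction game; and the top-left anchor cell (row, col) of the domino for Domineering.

PV length from [6]: 1 ply

p1 O@[6]: -3[3]-1 -5[1]+1*
p2 X@[1] terminal -1; root [6] d11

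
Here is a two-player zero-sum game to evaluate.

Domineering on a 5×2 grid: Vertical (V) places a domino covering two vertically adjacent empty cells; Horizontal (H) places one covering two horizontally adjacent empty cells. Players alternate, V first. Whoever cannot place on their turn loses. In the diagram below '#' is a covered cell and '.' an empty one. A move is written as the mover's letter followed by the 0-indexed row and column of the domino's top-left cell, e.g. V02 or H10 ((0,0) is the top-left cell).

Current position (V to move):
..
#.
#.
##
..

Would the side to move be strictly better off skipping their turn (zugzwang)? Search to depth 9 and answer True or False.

ply 1, V at ../#./#./##/.. | V01=-1→.#/##/#./##/..*; V11=-1→../##/##/##/..
ply 2, H at .#/##/#./##/.. | H40=+1→.#/##/#./##/##*
ply 3: .#/##/#./##/## is terminal -1 (V); from ../#./#./##/.. depth 9
pass branch (H moves first from the same position):
  | ply 1, H at ../#./#./##/.. | H00=+1→##/#./#./##/..*; H40=-1→../#./#./##/##
  | ply 2, V at ##/#./#./##/.. | V11=-1→##/##/##/##/..*
  | ply 3, H at ##/##/##/##/.. | H40=+1→##/##/##/##/##*
  | ply 4: ##/##/##/##/## is terminal -1 (V); from ../#./#./##/.. depth 9
V moving scores -1; V passing scores -1

zugzwang(../#./#./##/.., V) = False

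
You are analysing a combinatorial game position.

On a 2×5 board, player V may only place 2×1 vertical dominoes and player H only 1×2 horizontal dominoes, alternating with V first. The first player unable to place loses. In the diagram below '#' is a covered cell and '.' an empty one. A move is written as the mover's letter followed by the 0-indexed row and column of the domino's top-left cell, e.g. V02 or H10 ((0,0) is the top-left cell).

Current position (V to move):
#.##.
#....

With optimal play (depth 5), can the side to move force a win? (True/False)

ply 1, V at #.##./#.... | V01=-1→####./##...*; V04=-1→#.###/#...#
ply 2, H at ####./##... | H12=-1→####./####.; H13=+1→####./##.##*
ply 3: ####./##.## is terminal -1 (V); from #.##./#.... depth 5

V winning at [#.##./#....]: False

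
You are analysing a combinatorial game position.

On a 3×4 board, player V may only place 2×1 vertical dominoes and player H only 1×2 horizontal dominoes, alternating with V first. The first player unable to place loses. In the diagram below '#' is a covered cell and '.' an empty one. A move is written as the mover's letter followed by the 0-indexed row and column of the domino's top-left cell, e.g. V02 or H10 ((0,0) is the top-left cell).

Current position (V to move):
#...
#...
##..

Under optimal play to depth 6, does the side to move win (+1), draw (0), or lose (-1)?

ply 1, V at #.../#.../##.. | V01=-1→##../##../##..; V02=+1→#.#./#.#./##..*; V03=-1→#..#/#..#/##..; V12=+1→#.../#.#./###.; V13=-1→#.../#..#/##.#
ply 2, H at #.#./#.#./##.. | H22=-1→#.#./#.#./####*
ply 3, V at #.#./#.#./#### | V01=+1→###./###./####*; V03=+1→#.##/#.##/####
ply 4: ###./###./#### is terminal -1 (H); from #.../#.../##.. depth 6

value(#.../#.../##.., V) = +1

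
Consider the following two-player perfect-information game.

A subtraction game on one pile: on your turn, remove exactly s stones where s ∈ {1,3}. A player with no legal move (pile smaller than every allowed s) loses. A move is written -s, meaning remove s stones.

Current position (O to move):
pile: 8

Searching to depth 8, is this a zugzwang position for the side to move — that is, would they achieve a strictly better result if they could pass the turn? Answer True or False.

zugzwang(8, O) = True

p1 O@[8]: -1[7]-1* -3[5]-1
p2 X@[7]: -1[6]+1* -3[4]+1
p3 O@[6]: -1[5]-1* -3[3]-1
p4 X@[5]: -1[4]+1* -3[2]+1
p5 O@[4]: -1[3]-1* -3[1]-1
p6 X@[3]: -1[2]+1* -3[0]+1
p7 O@[2]: -1[1]-1*
p8 X@[1]: -1[0]+1*
p9 O@[0] terminal -1; root [8] d8
suppose O passes — search the same position with X to move:
pass> p1 X@[8]: -1[7]-1* -3[5]-1
pass> p2 O@[7]: -1[6]+1* -3[4]+1
pass> p3 X@[6]: -1[5]-1* -3[3]-1
pass> p4 O@[5]: -1[4]+1* -3[2]+1
pass> p5 X@[4]: -1[3]-1* -3[1]-1
pass> p6 O@[3]: -1[2]+1* -3[0]+1
pass> p7 X@[2]: -1[1]-1*
pass> p8 O@[1]: -1[0]+1*
pass> p9 X@[0] terminal -1; root [8] d8
for O: play -1, pass +1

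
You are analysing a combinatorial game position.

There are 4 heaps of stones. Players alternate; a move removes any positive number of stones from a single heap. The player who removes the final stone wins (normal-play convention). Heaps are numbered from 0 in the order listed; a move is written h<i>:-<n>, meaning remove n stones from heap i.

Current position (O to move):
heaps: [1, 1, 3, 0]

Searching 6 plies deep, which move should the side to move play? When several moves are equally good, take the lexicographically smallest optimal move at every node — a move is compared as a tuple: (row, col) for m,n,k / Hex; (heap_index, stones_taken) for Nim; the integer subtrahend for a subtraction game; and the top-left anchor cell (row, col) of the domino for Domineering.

p1 O@[(1,1,3,0)]: h0:-1[(0,1,3,0)]-1 h1:-1[(1,0,3,0)]-1 h2:-1[(1,1,2,0)]-1 h2:-2[(1,1,1,0)]-1 h2:-3[(1,1,0,0)]+1*
p2 X@[(1,1,0,0)]: h0:-1[(0,1,0,0)]-1* h1:-1[(1,0,0,0)]-1
p3 O@[(0,1,0,0)]: h1:-1[(0,0,0,0)]+1*
p4 X@[(0,0,0,0)] terminal -1; root [(1,1,3,0)] d6

O's best at [(1,1,3,0)]: h2:-3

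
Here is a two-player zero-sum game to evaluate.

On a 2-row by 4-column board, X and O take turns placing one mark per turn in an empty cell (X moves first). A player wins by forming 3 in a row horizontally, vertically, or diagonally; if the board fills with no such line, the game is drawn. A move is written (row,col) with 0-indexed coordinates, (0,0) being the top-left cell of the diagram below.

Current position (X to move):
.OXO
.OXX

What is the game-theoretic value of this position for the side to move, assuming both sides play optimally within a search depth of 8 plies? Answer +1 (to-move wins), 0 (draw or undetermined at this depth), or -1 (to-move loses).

ply 1, X at .OXO/.OXX | (0,0)=+0→XOXO/.OXX*; (1,0)=+0→.OXO/XOXX
ply 2, O at XOXO/.OXX | (1,0)=+0→XOXO/OOXX*
ply 3: XOXO/OOXX is terminal +0 (X); from .OXO/.OXX depth 8

value(.OXO/.OXX, X) = 0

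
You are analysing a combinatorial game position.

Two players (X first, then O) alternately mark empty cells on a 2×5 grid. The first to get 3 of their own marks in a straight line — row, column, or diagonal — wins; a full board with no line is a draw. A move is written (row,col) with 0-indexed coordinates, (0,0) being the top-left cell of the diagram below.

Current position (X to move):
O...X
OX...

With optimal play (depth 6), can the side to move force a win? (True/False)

[O...X/OX...] X move#1: (0,1):+0/OX..X/OX...*, (0,2):+0/O.X.X/OX..., (0,3):+0/O..XX/OX..., (1,2):+0/O...X/OXX.., (1,3):+0/O...X/OX.X., (1,4):+0/O...X/OX..X
[OX..X/OX...] O move#2: (0,2):+0/OXO.X/OX...*, (0,3):+0/OX.OX/OX..., (1,2):+0/OX..X/OXO.., (1,3):+0/OX..X/OX.O., (1,4):+0/OX..X/OX..O
[OXO.X/OX...] X move#3: (0,3):+0/OXOXX/OX...*, (1,2):+0/OXO.X/OXX.., (1,3):+0/OXO.X/OX.X., (1,4):+0/OXO.X/OX..X
[OXOXX/OX...] O move#4: (1,2):+0/OXOXX/OXO..*, (1,3):+0/OXOXX/OX.O., (1,4):+0/OXOXX/OX..O
[OXOXX/OXO..] X move#5: (1,3):+0/OXOXX/OXOX.*, (1,4):+0/OXOXX/OXO.X
[OXOXX/OXOX.] O move#6: (1,4):+0/OXOXX/OXOXO*
[OXOXX/OXOXO] end (terminal +0, X#7); searched O...X/OX... to 6

X winning at [O...X/OX...]: False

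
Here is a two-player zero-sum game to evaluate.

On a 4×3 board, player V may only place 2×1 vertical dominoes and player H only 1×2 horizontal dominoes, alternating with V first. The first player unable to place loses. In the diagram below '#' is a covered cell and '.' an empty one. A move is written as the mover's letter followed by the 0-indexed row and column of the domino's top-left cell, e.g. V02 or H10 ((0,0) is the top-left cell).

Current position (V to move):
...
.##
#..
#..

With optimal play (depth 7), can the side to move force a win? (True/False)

V winning at [.../.##/#../#..]: True

p1 V@[.../.##/#../#..]: V00[#../###/#../#..]-1 V21[.../.##/##./##.]+1* V22[.../.##/#.#/#.#]+1
p2 H@[.../.##/##./##.]: H00[##./.##/##./##.]-1* H01[.##/.##/##./##.]-1
p3 V@[##./.##/##./##.]: V22[##./.##/###/###]+1*
p4 H@[##./.##/###/###] terminal -1; root [.../.##/#../#..] d7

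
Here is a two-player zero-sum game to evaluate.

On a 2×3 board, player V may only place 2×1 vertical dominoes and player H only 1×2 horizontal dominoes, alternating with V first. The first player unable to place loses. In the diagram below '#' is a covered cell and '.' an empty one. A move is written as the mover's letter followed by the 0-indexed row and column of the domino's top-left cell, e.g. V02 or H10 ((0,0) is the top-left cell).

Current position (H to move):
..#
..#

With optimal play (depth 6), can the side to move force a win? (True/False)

H winning at [..#/..#]: True

ply 1, H at ..#/..# | H00=+1→###/..#*; H10=+1→..#/###
ply 2: ###/..# is terminal -1 (V); from ..#/..# depth 6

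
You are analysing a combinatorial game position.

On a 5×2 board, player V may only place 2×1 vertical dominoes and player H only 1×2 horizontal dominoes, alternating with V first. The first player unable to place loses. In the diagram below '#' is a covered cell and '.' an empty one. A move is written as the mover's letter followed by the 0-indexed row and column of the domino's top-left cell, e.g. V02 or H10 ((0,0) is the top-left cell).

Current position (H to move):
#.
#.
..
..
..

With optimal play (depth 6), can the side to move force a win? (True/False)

ply 1, H at #./#./../../.. | H20=-1→#./#./##/../..; H30=+1→#./#./../##/..*; H40=-1→#./#./../../##
ply 2, V at #./#./../##/.. | V01=-1→##/##/../##/..*; V11=-1→#./##/.#/##/..
ply 3, H at ##/##/../##/.. | H20=+1→##/##/##/##/..*; H40=+1→##/##/../##/##
ply 4: ##/##/##/##/.. is terminal -1 (V); from #./#./../../.. depth 6

H winning at [#./#./../../..]: True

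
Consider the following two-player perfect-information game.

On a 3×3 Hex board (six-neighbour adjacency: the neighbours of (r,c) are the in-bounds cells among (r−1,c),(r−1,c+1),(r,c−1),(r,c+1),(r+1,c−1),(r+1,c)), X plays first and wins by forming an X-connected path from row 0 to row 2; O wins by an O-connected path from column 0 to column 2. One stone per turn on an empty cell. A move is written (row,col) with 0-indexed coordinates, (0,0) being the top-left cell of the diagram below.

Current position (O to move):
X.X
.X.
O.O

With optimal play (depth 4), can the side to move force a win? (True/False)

O winning at [X.X/.X./O.O]: True

[X.X/.X./O.O] O move#1: (0,1):-1/XOX/.X./O.O, (1,0):-1/X.X/OX./O.O, (1,2):-1/X.X/.XO/O.O, (2,1):+1/X.X/.X./OOO*
[X.X/.X./OOO] end (terminal -1, X#2); searched X.X/.X./O.O to 4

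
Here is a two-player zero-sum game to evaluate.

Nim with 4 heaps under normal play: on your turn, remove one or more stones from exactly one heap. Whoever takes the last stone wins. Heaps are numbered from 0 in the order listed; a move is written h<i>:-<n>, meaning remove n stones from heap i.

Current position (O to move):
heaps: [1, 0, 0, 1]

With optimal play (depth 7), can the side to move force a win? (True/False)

O winning at [(1,0,0,1)]: False

ply 1, O at (1,0,0,1) | h0:-1=-1→(0,0,0,1)*; h3:-1=-1→(1,0,0,0)
ply 2, X at (0,0,0,1) | h3:-1=+1→(0,0,0,0)*
ply 3: (0,0,0,0) is terminal -1 (O); from (1,0,0,1) depth 7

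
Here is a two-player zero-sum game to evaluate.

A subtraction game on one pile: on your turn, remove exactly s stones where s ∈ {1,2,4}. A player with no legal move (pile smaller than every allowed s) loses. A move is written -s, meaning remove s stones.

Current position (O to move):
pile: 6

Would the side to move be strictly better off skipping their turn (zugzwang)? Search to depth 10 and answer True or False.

p1 O@[6]: -1[5]-1* -2[4]-1 -4[2]-1
p2 X@[5]: -1[4]-1 -2[3]+1* -4[1]-1
p3 O@[3]: -1[2]-1* -2[1]-1
p4 X@[2]: -1[1]-1 -2[0]+1*
p5 O@[0] terminal -1; root [6] d10
pass branch (X moves first from the same position):
  | p1 X@[6]: -1[5]-1* -2[4]-1 -4[2]-1
  | p2 O@[5]: -1[4]-1 -2[3]+1* -4[1]-1
  | p3 X@[3]: -1[2]-1* -2[1]-1
  | p4 O@[2]: -1[1]-1 -2[0]+1*
  | p5 X@[0] terminal -1; root [6] d10
O moving scores -1; O passing scores +1

zugzwang(6, O) = True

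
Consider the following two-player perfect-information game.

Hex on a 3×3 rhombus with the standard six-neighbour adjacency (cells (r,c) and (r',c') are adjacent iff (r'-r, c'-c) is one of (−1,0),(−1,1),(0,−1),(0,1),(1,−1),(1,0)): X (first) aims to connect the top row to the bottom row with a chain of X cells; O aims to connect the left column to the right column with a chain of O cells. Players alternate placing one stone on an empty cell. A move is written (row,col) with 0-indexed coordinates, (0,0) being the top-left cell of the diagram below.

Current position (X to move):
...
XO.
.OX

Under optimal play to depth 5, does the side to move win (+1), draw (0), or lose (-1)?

value(.../XO./.OX, X) = +1

[.../XO./.OX] X move#1: (0,0):-1/X../XO./.OX, (0,1):-1/.X./XO./.OX, (0,2):+1/..X/XO./.OX*, (1,2):+1/.../XOX/.OX, (2,0):+1/.../XO./XOX
[..X/XO./.OX] O move#2: (0,0):-1/O.X/XO./.OX*, (0,1):-1/.OX/XO./.OX, (1,2):-1/..X/XOO/.OX, (2,0):-1/..X/XO./OOX
[O.X/XO./.OX] X move#3: (0,1):+1/OXX/XO./.OX*, (1,2):+1/O.X/XOX/.OX, (2,0):+1/O.X/XO./XOX
[OXX/XO./.OX] O move#4: (1,2):-1/OXX/XOO/.OX*, (2,0):-1/OXX/XO./OOX
[OXX/XOO/.OX] X move#5: (2,0):+1/OXX/XOO/XOX*
[OXX/XOO/XOX] end (terminal -1, O#6); searched .../XO./.OX to 5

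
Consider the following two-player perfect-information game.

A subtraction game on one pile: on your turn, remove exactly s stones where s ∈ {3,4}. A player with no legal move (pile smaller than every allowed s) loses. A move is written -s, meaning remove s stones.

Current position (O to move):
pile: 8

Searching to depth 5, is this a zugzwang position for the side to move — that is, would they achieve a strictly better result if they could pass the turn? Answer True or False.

zugzwang(8, O) = True

p1 O@[8]: -3[5]-1* -4[4]-1
p2 X@[5]: -3[2]+1* -4[1]+1
p3 O@[2] terminal -1; root [8] d5
suppose O passes — search the same position with X to move:
pass> p1 X@[8]: -3[5]-1* -4[4]-1
pass> p2 O@[5]: -3[2]+1* -4[1]+1
pass> p3 X@[2] terminal -1; root [8] d5
for O: play -1, pass +1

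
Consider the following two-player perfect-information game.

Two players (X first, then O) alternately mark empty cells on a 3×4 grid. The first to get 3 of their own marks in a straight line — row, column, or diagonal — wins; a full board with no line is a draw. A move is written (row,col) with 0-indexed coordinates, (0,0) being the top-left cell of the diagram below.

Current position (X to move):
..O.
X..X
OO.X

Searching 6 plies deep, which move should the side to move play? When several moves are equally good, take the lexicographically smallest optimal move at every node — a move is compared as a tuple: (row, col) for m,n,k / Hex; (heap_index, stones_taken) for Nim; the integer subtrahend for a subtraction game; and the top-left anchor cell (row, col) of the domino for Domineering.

p1 X@[..O./X..X/OO.X]: (0,0)[X.O./X..X/OO.X]-1 (0,1)[.XO./X..X/OO.X]-1 (0,3)[..OX/X..X/OO.X]+1* (1,1)[..O./XX.X/OO.X]-1 (1,2)[..O./X.XX/OO.X]-1 (2,2)[..O./X..X/OOXX]-1
p2 O@[..OX/X..X/OO.X] terminal -1; root [..O./X..X/OO.X] d6

X's best at [..O./X..X/OO.X]: (0,3)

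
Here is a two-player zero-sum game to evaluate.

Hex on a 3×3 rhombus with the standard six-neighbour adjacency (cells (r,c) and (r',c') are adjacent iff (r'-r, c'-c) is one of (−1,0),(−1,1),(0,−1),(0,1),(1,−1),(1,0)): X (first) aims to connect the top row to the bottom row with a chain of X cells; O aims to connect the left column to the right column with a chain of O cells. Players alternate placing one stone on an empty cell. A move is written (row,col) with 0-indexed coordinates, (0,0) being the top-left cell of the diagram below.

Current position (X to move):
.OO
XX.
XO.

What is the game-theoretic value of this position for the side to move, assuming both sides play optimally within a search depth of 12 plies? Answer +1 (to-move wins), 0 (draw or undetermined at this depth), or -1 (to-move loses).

p1 X@[.OO/XX./XO.]: (0,0)[XOO/XX./XO.]+1* (1,2)[.OO/XXX/XO.]-1 (2,2)[.OO/XX./XOX]-1
p2 O@[XOO/XX./XO.] terminal -1; root [.OO/XX./XO.] d12

value(.OO/XX./XO., X) = +1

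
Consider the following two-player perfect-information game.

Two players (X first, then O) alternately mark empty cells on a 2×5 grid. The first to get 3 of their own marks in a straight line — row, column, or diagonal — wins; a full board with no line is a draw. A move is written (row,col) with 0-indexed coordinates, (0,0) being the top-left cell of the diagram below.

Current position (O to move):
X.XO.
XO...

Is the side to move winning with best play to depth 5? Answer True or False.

O winning at [X.XO./XO...]: False

[X.XO./XO...] O move#1: (0,1):+0/XOXO./XO...*, (0,4):-1/X.XOO/XO..., (1,2):-1/X.XO./XOO.., (1,3):-1/X.XO./XO.O., (1,4):-1/X.XO./XO..O
[XOXO./XO...] X move#2: (0,4):+0/XOXOX/XO...*, (1,2):+0/XOXO./XOX.., (1,3):+0/XOXO./XO.X., (1,4):+0/XOXO./XO..X
[XOXOX/XO...] O move#3: (1,2):+0/XOXOX/XOO..*, (1,3):+0/XOXOX/XO.O., (1,4):+0/XOXOX/XO..O
[XOXOX/XOO..] X move#4: (1,3):+0/XOXOX/XOOX.*, (1,4):-1/XOXOX/XOO.X
[XOXOX/XOOX.] O move#5: (1,4):+0/XOXOX/XOOXO*
[XOXOX/XOOXO] end (terminal +0, X#6); searched X.XO./XO... to 5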